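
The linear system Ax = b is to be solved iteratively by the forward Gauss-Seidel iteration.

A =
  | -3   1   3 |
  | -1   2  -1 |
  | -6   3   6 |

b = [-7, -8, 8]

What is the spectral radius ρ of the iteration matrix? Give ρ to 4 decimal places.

Split A = D + L + U, D = diag(-3, 2, 6).
GS T = -(D+L)⁻¹U: row 0 first, T[0,2] = -(3)/(-3) = +1.0000; later rows by forward substitution.
  T[0,:] = [+0.0000, +0.3333, +1.0000]
  T[1,:] = [+0.0000, +0.1667, +1.0000]
  T[2,:] = [+0.0000, +0.2500, +0.5000]
moduli |λ_i(T)| = 0.8604, 0.1937, 0.0000.
ρ(T) = max|λ| = 0.8604; 0.8604 < 1: convergent.

0.8604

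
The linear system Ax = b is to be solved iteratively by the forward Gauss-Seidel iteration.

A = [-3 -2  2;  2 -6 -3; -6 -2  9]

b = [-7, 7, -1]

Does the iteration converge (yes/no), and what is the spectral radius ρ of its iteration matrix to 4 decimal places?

Write A = D+L+U with D = diag(-3, -6, 9).
T_GS = -(D+L)⁻¹U: row 0 first, T[0,1] = -(-2)/(-3) = -0.6667; later rows by forward substitution.
  T[0,:] = [+0.0000  -0.6667  +0.6667]
  T[1,:] = [+0.0000  -0.2222  -0.2778]
  T[2,:] = [+0.0000  -0.4938  +0.3827]
|roots of det(T-λI)|: 0.5584, 0.3979, 0.0000.
ρ = 0.5584; 0.5584 < 1, so it converges for any x₀.

yes, ρ = 0.5584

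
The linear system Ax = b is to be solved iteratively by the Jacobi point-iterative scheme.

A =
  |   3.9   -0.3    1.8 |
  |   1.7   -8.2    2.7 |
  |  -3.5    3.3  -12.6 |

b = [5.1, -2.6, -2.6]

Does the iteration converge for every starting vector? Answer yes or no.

yes

Diagonal D = diag(3.9, -8.2, -12.6); L, U strict lower/upper.
Jacobi: T = -D⁻¹(L+U), T[1,0] = -(1.7)/(-8.2) = +0.2073; T[1,1] = 0.
  T[0,:] = [+0.0000  +0.0769  -0.4615]
  T[1,:] = [+0.2073  +0.0000  +0.3293]
  T[2,:] = [-0.2778  +0.2619  +0.0000]
|λ(T)| sorted: 0.5385, 0.3828, 0.1557.
ρ = 0.5385; 0.5385 < 1, so it converges for any x₀.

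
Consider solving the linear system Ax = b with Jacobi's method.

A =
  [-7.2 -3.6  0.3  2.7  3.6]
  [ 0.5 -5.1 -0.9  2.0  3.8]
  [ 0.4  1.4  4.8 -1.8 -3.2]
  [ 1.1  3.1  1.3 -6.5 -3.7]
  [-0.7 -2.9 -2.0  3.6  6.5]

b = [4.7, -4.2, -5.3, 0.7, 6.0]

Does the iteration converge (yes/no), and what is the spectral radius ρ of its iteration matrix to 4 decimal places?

no, ρ = 1.3636

Split A = D + L + U, D = diag(-7.2, -5.1, 4.8, -6.5, 6.5).
Jacobi T = -D⁻¹(L+U): T[2,1] = -(1.4)/(4.8) = -0.2917; T[2,2] = 0.
  T[0,:] = [+0.0000, -0.5000, +0.0417, +0.3750, +0.5000]
  T[1,:] = [+0.0980, +0.0000, -0.1765, +0.3922, +0.7451]
  T[2,:] = [-0.0833, -0.2917, +0.0000, +0.3750, +0.6667]
  T[3,:] = [+0.1692, +0.4769, +0.2000, +0.0000, -0.5692]
  T[4,:] = [+0.1077, +0.4462, +0.3077, -0.5538, +0.0000]
moduli |λ_i(T)| = 1.3636, 0.6130, 0.4793, 0.1955, 0.1955.
ρ(T) = max|λ| = 1.3636; 1.3636 > 1 ⇒ diverges.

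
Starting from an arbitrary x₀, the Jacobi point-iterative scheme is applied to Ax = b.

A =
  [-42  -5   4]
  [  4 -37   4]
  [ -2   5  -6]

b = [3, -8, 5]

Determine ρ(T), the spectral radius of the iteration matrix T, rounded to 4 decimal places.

Diagonal D = diag(-42, -37, -6); L, U strict lower/upper.
Jacobi: T = -D⁻¹(L+U), T[1,2] = -(4)/(-37) = +0.1081; T[1,1] = 0.
  T[0,:] = [+0.0000 -0.1190 +0.0952]
  T[1,:] = [+0.1081 +0.0000 +0.1081]
  T[2,:] = [-0.3333 +0.8333 +0.0000]
eigenvalue magnitudes: 0.2978, 0.2079, 0.2079.
ρ = 0.2978; 0.2978 < 1: convergent.

0.2978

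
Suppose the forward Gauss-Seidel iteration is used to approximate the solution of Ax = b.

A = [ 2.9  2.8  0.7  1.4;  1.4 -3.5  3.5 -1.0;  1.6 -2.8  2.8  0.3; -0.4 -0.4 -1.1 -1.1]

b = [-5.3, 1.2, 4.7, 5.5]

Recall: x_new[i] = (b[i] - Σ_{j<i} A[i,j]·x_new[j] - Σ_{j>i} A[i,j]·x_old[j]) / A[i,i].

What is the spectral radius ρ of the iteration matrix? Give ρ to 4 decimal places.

Let D = diag(2.9, -3.5, 2.8, -1.1); L, U the strict triangles.
Gauss-Seidel: T = -(D+L)⁻¹U, row 0 first, T[0,3] = -(1.4)/(2.9) = -0.4828; later rows by forward substitution.
  T[0,:] = [+0.0000 -0.9655 -0.2414 -0.4828]
  T[1,:] = [+0.0000 -0.3862 +0.9034 -0.4788]
  T[2,:] = [+0.0000 +0.1655 +1.0414 -0.3101]
  T[3,:] = [+0.0000 +0.3260 -1.2821 +0.6598]
|eigenvalues of T|: 1.5342, 0.3008, 0.0815, 0.0000.
ρ(T) = max|λ| = 1.5342; 1.5342 > 1 ⇒ diverges.

1.5342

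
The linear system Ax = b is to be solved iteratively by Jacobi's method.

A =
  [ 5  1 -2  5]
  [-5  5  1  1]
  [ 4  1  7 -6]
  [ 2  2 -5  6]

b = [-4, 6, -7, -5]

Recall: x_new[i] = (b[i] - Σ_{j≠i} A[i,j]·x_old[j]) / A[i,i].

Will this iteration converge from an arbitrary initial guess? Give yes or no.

no

Diagonal D = diag(5, 5, 7, 6); L, U strict lower/upper.
Jacobi: T = -D⁻¹(L+U), T[3,2] = -(-5)/(6) = +0.8333; T[3,3] = 0.
  T[0,:] = [+0.0000  -0.2000  +0.4000  -1.0000]
  T[1,:] = [+1.0000  +0.0000  -0.2000  -0.2000]
  T[2,:] = [-0.5714  -0.1429  +0.0000  +0.8571]
  T[3,:] = [-0.3333  -0.3333  +0.8333  +0.0000]
|roots of det(T-λI)|: 1.1844, 0.6403, 0.6403, 0.3236.
ρ = 1.1844; 1.1844 > 1 ⇒ diverges.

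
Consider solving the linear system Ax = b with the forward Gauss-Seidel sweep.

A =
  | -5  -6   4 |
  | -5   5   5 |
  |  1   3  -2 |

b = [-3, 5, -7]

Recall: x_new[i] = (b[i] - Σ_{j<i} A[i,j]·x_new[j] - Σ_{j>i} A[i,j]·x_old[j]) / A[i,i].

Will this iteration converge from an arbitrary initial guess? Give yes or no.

no

Diagonal D = diag(-5, 5, -2); L, U strict lower/upper.
T_GS = -(D+L)⁻¹U: row 0 first, T[0,2] = -(4)/(-5) = +0.8000; later rows by forward substitution.
  T[0,:] = [+0.0000, -1.2000, +0.8000]
  T[1,:] = [+0.0000, -1.2000, -0.2000]
  T[2,:] = [+0.0000, -2.4000, +0.1000]
eigenvalue magnitudes: 1.5000, 0.4000, 0.0000.
ρ = 1.5000; 1.5000 > 1, so it fails to converge.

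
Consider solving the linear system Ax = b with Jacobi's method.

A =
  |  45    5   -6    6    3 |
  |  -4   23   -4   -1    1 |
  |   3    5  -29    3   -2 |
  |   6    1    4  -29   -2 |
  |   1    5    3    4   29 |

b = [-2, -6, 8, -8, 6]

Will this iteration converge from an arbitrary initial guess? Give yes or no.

Write A = D+L+U with D = diag(45, 23, -29, -29, 29).
Jacobi T = -D⁻¹(L+U): T[1,4] = -(1)/(23) = -0.0435; T[1,1] = 0.
  T[0,:] = [+0.0000, -0.1111, +0.1333, -0.1333, -0.0667]
  T[1,:] = [+0.1739, +0.0000, +0.1739, +0.0435, -0.0435]
  T[2,:] = [+0.1034, +0.1724, +0.0000, +0.1034, -0.0690]
  T[3,:] = [+0.2069, +0.0345, +0.1379, +0.0000, -0.0690]
  T[4,:] = [-0.0345, -0.1724, -0.1034, -0.1379, +0.0000]
|roots of det(T-λI)|: 0.3124, 0.1746, 0.1746, 0.1315, 0.0274.
spectral radius ρ = 0.3124; 0.3124 < 1 ⇒ converges.

yes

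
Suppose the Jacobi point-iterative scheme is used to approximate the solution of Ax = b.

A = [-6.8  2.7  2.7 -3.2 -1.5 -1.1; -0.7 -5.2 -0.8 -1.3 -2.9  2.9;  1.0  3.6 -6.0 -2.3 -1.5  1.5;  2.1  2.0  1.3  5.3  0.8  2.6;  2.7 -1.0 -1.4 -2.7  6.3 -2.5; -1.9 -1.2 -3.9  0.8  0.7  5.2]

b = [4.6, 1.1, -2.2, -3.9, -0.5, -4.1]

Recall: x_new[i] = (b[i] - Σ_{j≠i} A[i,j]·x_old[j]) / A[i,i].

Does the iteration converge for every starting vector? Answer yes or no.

no

Diagonal D = diag(-6.8, -5.2, -6, 5.3, 6.3, 5.2); L, U strict lower/upper.
Jacobi: T = -D⁻¹(L+U), T[2,5] = -(1.5)/(-6) = +0.2500; T[2,2] = 0.
  T[0,:] = [+0.0000  +0.3971  +0.3971  -0.4706  -0.2206  -0.1618]
  T[1,:] = [-0.1346  +0.0000  -0.1538  -0.2500  -0.5577  +0.5577]
  T[2,:] = [+0.1667  +0.6000  +0.0000  -0.3833  -0.2500  +0.2500]
  T[3,:] = [-0.3962  -0.3774  -0.2453  +0.0000  -0.1509  -0.4906]
  T[4,:] = [-0.4286  +0.1587  +0.2222  +0.4286  +0.0000  +0.3968]
  T[5,:] = [+0.3654  +0.2308  +0.7500  -0.1538  -0.1346  +0.0000]
eigenvalue magnitudes: 1.1962, 0.6649, 0.6649, 0.3981, 0.3881, 0.3881.
ρ = 1.1962; 1.1962 > 1 ⇒ diverges.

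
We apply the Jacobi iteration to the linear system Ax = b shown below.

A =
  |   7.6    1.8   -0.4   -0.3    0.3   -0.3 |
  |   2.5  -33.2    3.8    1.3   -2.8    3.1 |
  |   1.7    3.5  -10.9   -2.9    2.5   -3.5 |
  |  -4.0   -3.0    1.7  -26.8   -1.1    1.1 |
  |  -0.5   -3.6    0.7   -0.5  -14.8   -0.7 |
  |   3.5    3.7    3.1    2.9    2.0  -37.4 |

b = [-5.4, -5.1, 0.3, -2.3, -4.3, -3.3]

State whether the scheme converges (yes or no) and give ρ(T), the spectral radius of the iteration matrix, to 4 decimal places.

Let D = diag(7.6, -33.2, -10.9, -26.8, -14.8, -37.4); L, U the strict triangles.
T_J = -D⁻¹(L+U): T[0,4] = -(0.3)/(7.6) = -0.0395; T[0,0] = 0.
  T[0,:] = [+0.0000 -0.2368 +0.0526 +0.0395 -0.0395 +0.0395]
  T[1,:] = [+0.0753 +0.0000 +0.1145 +0.0392 -0.0843 +0.0934]
  T[2,:] = [+0.1560 +0.3211 +0.0000 -0.2661 +0.2294 -0.3211]
  T[3,:] = [-0.1493 -0.1119 +0.0634 +0.0000 -0.0410 +0.0410]
  T[4,:] = [-0.0338 -0.2432 +0.0473 -0.0338 +0.0000 -0.0473]
  T[5,:] = [+0.0936 +0.0989 +0.0829 +0.0775 +0.0535 +0.0000]
|eigenvalues of T|: 0.2879, 0.2121, 0.2121, 0.1278, 0.1278, 0.0157.
ρ(T) = max|λ| = 0.2879; 0.2879 < 1: convergent.

yes, ρ = 0.2879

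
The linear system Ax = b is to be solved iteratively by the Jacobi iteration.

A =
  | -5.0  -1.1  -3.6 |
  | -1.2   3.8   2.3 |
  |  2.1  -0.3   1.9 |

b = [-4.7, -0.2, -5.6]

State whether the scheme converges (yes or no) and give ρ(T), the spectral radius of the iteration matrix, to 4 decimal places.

yes, ρ = 0.9119

Diagonal D = diag(-5, 3.8, 1.9); L, U strict lower/upper.
Jacobi T = -D⁻¹(L+U): T[2,1] = -(-0.3)/(1.9) = +0.1579; T[2,2] = 0.
  T[0,:] = [+0.0000, -0.2200, -0.7200]
  T[1,:] = [+0.3158, +0.0000, -0.6053]
  T[2,:] = [-1.1053, +0.1579, +0.0000]
|eigenvalues of T|: 0.9119, 0.5403, 0.3716.
ρ = 0.9119; 0.9119 < 1 ⇒ converges.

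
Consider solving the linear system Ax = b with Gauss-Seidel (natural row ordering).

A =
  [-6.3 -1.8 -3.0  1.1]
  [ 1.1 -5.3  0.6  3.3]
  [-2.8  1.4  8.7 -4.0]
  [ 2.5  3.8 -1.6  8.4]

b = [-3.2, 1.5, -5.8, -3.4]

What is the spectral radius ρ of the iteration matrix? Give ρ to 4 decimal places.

0.5415

Write A = D+L+U with D = diag(-6.3, -5.3, 8.7, 8.4).
GS T = -(D+L)⁻¹U: row 0 first, T[0,3] = -(1.1)/(-6.3) = +0.1746; later rows by forward substitution.
  T[0,:] = [+0.0000  -0.2857  -0.4762  +0.1746]
  T[1,:] = [+0.0000  -0.0593  +0.0144  +0.6589]
  T[2,:] = [+0.0000  -0.0824  -0.1556  +0.4099]
  T[3,:] = [+0.0000  +0.0962  +0.1056  -0.2719]
|λ(T)| sorted: 0.5415, 0.1218, 0.0671, 0.0000.
ρ = 0.5415; 0.5415 < 1 ⇒ converges.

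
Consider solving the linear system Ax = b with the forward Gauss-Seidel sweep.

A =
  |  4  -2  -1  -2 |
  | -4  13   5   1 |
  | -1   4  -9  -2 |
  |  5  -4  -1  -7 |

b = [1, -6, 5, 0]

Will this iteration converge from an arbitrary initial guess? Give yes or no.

Diagonal D = diag(4, 13, -9, -7); L, U strict lower/upper.
GS T = -(D+L)⁻¹U: row 0 first, T[0,3] = -(-2)/(4) = +0.5000; later rows by forward substitution.
  T[0,:] = [+0.0000, +0.5000, +0.2500, +0.5000]
  T[1,:] = [+0.0000, +0.1538, -0.3077, +0.0769]
  T[2,:] = [+0.0000, +0.0128, -0.1645, -0.2436]
  T[3,:] = [+0.0000, +0.2674, +0.3779, +0.3480]
|λ(T)| sorted: 0.4074, 0.2737, 0.2737, 0.0000.
ρ(T) = max|λ| = 0.4074; 0.4074 < 1 ⇒ converges.

yes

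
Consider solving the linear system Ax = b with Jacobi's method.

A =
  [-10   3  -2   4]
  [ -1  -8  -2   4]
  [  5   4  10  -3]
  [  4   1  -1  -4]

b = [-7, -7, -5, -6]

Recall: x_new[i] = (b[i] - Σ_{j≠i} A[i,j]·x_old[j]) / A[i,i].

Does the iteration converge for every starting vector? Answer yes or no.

yes

A = D + L + U where D = diag(-10, -8, 10, -4).
Jacobi: T = -D⁻¹(L+U), T[2,0] = -(5)/(10) = -0.5000; T[2,2] = 0.
  T[0,:] = [+0.0000  +0.3000  -0.2000  +0.4000]
  T[1,:] = [-0.1250  +0.0000  -0.2500  +0.5000]
  T[2,:] = [-0.5000  -0.4000  +0.0000  +0.3000]
  T[3,:] = [+1.0000  +0.2500  -0.2500  +0.0000]
|λ(T)| sorted: 0.8987, 0.4878, 0.4878, 0.0453.
ρ = 0.8987; 0.8987 < 1 ⇒ converges.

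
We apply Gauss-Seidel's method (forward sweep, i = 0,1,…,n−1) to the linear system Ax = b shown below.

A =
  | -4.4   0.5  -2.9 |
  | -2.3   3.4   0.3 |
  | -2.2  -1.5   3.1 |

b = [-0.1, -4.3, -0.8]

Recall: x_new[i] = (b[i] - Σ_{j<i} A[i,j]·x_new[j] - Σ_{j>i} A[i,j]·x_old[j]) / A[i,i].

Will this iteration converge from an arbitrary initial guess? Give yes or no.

yes

Diagonal D = diag(-4.4, 3.4, 3.1); L, U strict lower/upper.
Gauss-Seidel: T = -(D+L)⁻¹U, row 0 first, T[0,1] = -(0.5)/(-4.4) = +0.1136; later rows by forward substitution.
  T[0,:] = [+0.0000, +0.1136, -0.6591]
  T[1,:] = [+0.0000, +0.0769, -0.5341]
  T[2,:] = [+0.0000, +0.1178, -0.7262]
|λ(T)| sorted: 0.6382, 0.0112, 0.0000.
ρ = 0.6382; 0.6382 < 1, so it converges for any x₀.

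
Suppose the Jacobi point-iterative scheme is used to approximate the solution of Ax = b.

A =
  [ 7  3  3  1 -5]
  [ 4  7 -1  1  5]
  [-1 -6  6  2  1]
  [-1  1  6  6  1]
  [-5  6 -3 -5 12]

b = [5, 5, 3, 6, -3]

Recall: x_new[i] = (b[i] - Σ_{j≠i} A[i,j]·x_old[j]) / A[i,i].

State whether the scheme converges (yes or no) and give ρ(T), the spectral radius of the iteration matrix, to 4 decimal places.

Let D = diag(7, 7, 6, 6, 12); L, U the strict triangles.
T_J = -D⁻¹(L+U): T[0,2] = -(3)/(7) = -0.4286; T[0,0] = 0.
  T[0,:] = [+0.0000 -0.4286 -0.4286 -0.1429 +0.7143]
  T[1,:] = [-0.5714 +0.0000 +0.1429 -0.1429 -0.7143]
  T[2,:] = [+0.1667 +1.0000 +0.0000 -0.3333 -0.1667]
  T[3,:] = [+0.1667 -0.1667 -1.0000 +0.0000 -0.1667]
  T[4,:] = [+0.4167 -0.5000 +0.2500 +0.4167 +0.0000]
|eigenvalues of T|: 1.3337, 0.7003, 0.7003, 0.4880, 0.2818.
ρ(T) = max|λ| = 1.3337; 1.3337 > 1, so it fails to converge.

no, ρ = 1.3337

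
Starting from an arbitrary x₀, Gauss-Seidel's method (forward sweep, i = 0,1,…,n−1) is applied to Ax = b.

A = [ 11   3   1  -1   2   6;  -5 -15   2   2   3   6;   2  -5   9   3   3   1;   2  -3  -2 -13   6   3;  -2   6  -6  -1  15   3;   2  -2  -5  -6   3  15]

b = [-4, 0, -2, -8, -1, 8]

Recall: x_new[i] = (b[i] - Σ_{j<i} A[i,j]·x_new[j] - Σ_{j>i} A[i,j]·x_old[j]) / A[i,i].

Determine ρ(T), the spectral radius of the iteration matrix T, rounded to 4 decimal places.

0.5056

A = D + L + U where D = diag(11, -15, 9, -13, 15, 15).
GS T = -(D+L)⁻¹U: row 0 first, T[0,4] = -(2)/(11) = -0.1818; later rows by forward substitution.
  T[0,:] = [+0.0000 -0.2727 -0.0909 +0.0909 -0.1818 -0.5455]
  T[1,:] = [+0.0000 +0.0909 +0.1636 +0.1030 +0.2606 +0.5818]
  T[2,:] = [+0.0000 +0.1111 +0.1111 -0.2963 -0.1481 +0.3333]
  T[3,:] = [+0.0000 -0.0800 -0.0688 +0.0358 +0.3962 -0.0387]
  T[4,:] = [+0.0000 -0.0336 -0.0377 -0.1452 -0.1613 -0.3747]
  T[5,:] = [+0.0000 +0.0602 +0.0510 -0.0538 +0.2004 +0.3209]
eigenvalue magnitudes: 0.5056, 0.3236, 0.3236, 0.0531, 0.0531, 0.0000.
ρ = 0.5056; 0.5056 < 1: convergent.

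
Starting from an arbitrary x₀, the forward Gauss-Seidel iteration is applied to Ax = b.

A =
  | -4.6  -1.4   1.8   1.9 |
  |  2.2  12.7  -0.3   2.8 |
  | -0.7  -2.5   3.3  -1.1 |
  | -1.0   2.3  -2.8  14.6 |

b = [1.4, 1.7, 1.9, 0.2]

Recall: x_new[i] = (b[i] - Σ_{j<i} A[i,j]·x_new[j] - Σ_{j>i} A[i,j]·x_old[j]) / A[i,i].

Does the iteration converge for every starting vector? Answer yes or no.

Write A = D+L+U with D = diag(-4.6, 12.7, 3.3, 14.6).
Gauss-Seidel: T = -(D+L)⁻¹U, row 0 first, T[0,3] = -(1.9)/(-4.6) = +0.4130; later rows by forward substitution.
  T[0,:] = [+0.0000, -0.3043, +0.3913, +0.4130]
  T[1,:] = [+0.0000, +0.0527, -0.0442, -0.2920]
  T[2,:] = [+0.0000, -0.0246, +0.0495, +0.1997]
  T[3,:] = [+0.0000, -0.0339, +0.0433, +0.1126]
|λ(T)| sorted: 0.2352, 0.0385, 0.0181, 0.0000.
ρ(T) = max|λ| = 0.2352; 0.2352 < 1, so it converges for any x₀.

yes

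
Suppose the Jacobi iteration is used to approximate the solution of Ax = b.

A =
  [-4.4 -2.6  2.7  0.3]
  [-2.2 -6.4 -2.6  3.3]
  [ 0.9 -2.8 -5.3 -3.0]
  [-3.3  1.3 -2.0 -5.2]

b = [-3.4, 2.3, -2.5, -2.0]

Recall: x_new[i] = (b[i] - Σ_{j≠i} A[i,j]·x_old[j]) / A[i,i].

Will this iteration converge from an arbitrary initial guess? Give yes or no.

no

Let D = diag(-4.4, -6.4, -5.3, -5.2); L, U the strict triangles.
Jacobi: T = -D⁻¹(L+U), T[0,2] = -(2.7)/(-4.4) = +0.6136; T[0,0] = 0.
  T[0,:] = [+0.0000  -0.5909  +0.6136  +0.0682]
  T[1,:] = [-0.3438  +0.0000  -0.4062  +0.5156]
  T[2,:] = [+0.1698  -0.5283  +0.0000  -0.5660]
  T[3,:] = [-0.6346  +0.2500  -0.3846  +0.0000]
|eigenvalues of T|: 1.2364, 0.5998, 0.5998, 0.4221.
spectral radius ρ = 1.2364; 1.2364 > 1: divergent.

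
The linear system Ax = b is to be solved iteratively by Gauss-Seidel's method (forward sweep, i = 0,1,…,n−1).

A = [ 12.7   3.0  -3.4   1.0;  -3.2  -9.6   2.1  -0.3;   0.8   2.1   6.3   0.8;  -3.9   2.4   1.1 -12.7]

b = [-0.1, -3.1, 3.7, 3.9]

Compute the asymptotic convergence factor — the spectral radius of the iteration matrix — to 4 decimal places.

0.1555

Write A = D+L+U with D = diag(12.7, -9.6, 6.3, -12.7).
Gauss-Seidel: T = -(D+L)⁻¹U, row 0 first, T[0,3] = -(1)/(12.7) = -0.0787; later rows by forward substitution.
  T[0,:] = [+0.0000  -0.2362  +0.2677  -0.0787]
  T[1,:] = [+0.0000  +0.0787  +0.1295  -0.0050]
  T[2,:] = [+0.0000  +0.0037  -0.0772  -0.1153]
  T[3,:] = [+0.0000  +0.0877  -0.0644  +0.0132]
|roots of det(T-λI)|: 0.1555, 0.1138, 0.1138, 0.0000.
ρ = 0.1555; 0.1555 < 1: convergent.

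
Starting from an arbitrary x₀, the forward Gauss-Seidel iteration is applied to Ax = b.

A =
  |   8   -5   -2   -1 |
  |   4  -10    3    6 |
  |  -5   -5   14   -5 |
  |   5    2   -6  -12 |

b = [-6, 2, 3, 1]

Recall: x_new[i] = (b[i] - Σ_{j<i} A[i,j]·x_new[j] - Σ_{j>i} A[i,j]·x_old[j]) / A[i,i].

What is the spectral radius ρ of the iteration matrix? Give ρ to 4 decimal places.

Diagonal D = diag(8, -10, 14, -12); L, U strict lower/upper.
GS T = -(D+L)⁻¹U: row 0 first, T[0,2] = -(-2)/(8) = +0.2500; later rows by forward substitution.
  T[0,:] = [+0.0000  +0.6250  +0.2500  +0.1250]
  T[1,:] = [+0.0000  +0.2500  +0.4000  +0.6500]
  T[2,:] = [+0.0000  +0.3125  +0.2321  +0.6339]
  T[3,:] = [+0.0000  +0.1458  +0.0548  -0.1565]
eigenvalue magnitudes: 0.7425, 0.2851, 0.1318, 0.0000.
ρ(T) = max|λ| = 0.7425; 0.7425 < 1, so it converges for any x₀.

0.7425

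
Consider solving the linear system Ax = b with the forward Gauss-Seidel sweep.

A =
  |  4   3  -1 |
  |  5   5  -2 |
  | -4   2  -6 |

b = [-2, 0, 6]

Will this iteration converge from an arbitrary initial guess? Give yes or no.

Split A = D + L + U, D = diag(4, 5, -6).
GS T = -(D+L)⁻¹U: row 0 first, T[0,2] = -(-1)/(4) = +0.2500; later rows by forward substitution.
  T[0,:] = [+0.0000 -0.7500 +0.2500]
  T[1,:] = [+0.0000 +0.7500 +0.1500]
  T[2,:] = [+0.0000 +0.7500 -0.1167]
|eigenvalues of T|: 0.8646, 0.2313, 0.0000.
ρ(T) = max|λ| = 0.8646; 0.8646 < 1 ⇒ converges.

yes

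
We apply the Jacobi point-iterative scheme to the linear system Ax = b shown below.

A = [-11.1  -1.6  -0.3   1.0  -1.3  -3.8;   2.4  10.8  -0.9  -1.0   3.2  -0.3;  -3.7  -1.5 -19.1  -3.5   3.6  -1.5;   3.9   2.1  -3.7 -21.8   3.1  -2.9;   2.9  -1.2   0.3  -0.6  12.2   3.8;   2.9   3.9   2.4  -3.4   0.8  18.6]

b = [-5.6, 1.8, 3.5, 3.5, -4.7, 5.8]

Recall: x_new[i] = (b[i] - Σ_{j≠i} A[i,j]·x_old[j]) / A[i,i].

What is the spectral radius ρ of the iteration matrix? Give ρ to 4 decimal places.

Split A = D + L + U, D = diag(-11.1, 10.8, -19.1, -21.8, 12.2, 18.6).
Jacobi T = -D⁻¹(L+U): T[4,3] = -(-0.6)/(12.2) = +0.0492; T[4,4] = 0.
  T[0,:] = [+0.0000, -0.1441, -0.0270, +0.0901, -0.1171, -0.3423]
  T[1,:] = [-0.2222, +0.0000, +0.0833, +0.0926, -0.2963, +0.0278]
  T[2,:] = [-0.1937, -0.0785, +0.0000, -0.1832, +0.1885, -0.0785]
  T[3,:] = [+0.1789, +0.0963, -0.1697, +0.0000, +0.1422, -0.1330]
  T[4,:] = [-0.2377, +0.0984, -0.0246, +0.0492, +0.0000, -0.3115]
  T[5,:] = [-0.1559, -0.2097, -0.1290, +0.1828, -0.0430, +0.0000]
|eigenvalues of T|: 0.5497, 0.2790, 0.2790, 0.2748, 0.2748, 0.1108.
ρ = 0.5497; 0.5497 < 1: convergent.

0.5497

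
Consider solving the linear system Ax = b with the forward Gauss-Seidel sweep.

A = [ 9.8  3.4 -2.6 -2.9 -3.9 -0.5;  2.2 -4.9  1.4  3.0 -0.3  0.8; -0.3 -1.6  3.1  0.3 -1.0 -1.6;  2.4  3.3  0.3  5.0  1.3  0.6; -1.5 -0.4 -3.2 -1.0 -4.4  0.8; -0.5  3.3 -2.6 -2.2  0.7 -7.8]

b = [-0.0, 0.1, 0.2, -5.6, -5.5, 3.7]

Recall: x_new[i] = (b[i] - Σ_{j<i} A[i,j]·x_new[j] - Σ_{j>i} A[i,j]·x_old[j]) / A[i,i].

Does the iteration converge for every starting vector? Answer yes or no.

A = D + L + U where D = diag(9.8, -4.9, 3.1, 5, -4.4, -7.8).
Gauss-Seidel: T = -(D+L)⁻¹U, row 0 first, T[0,2] = -(-2.6)/(9.8) = +0.2653; later rows by forward substitution.
  T[0,:] = [+0.0000  -0.3469  +0.2653  +0.2959  +0.3980  +0.0510]
  T[1,:] = [+0.0000  -0.1558  +0.4048  +0.7451  +0.1175  +0.1862]
  T[2,:] = [+0.0000  -0.1140  +0.2346  +0.3164  +0.4217  +0.6172]
  T[3,:] = [+0.0000  +0.2762  -0.4086  -0.6528  -0.5538  -0.3044]
  T[4,:] = [+0.0000  +0.1526  -0.2050  -0.2504  -0.3272  -0.2322]
  T[5,:] = [+0.0000  -0.0699  +0.1729  +0.3524  +0.0105  -0.0652]
|λ(T)| sorted: 0.8592, 0.1515, 0.1348, 0.1348, 0.0123, 0.0000.
ρ(T) = max|λ| = 0.8592; 0.8592 < 1 ⇒ converges.

yes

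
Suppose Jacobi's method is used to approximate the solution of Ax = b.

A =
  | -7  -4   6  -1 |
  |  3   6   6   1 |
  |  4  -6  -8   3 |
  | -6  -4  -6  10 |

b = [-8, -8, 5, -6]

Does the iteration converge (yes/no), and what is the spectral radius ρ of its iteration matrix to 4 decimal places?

no, ρ = 1.4649

Write A = D+L+U with D = diag(-7, 6, -8, 10).
T_J = -D⁻¹(L+U): T[0,3] = -(-1)/(-7) = -0.1429; T[0,0] = 0.
  T[0,:] = [+0.0000, -0.5714, +0.8571, -0.1429]
  T[1,:] = [-0.5000, +0.0000, -1.0000, -0.1667]
  T[2,:] = [+0.5000, -0.7500, +0.0000, +0.3750]
  T[3,:] = [+0.6000, +0.4000, +0.6000, +0.0000]
moduli |λ_i(T)| = 1.4649, 0.9687, 0.3583, 0.3583.
ρ(T) = max|λ| = 1.4649; 1.4649 > 1 ⇒ diverges.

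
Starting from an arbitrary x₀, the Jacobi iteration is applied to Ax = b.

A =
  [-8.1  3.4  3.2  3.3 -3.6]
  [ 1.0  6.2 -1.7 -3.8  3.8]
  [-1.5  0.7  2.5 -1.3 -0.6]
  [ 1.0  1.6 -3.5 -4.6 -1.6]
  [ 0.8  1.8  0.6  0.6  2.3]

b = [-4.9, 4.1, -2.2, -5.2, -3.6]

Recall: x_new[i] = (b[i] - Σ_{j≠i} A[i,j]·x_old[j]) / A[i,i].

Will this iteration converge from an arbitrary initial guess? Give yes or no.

Split A = D + L + U, D = diag(-8.1, 6.2, 2.5, -4.6, 2.3).
Jacobi: T = -D⁻¹(L+U), T[3,0] = -(1)/(-4.6) = +0.2174; T[3,3] = 0.
  T[0,:] = [+0.0000 +0.4198 +0.3951 +0.4074 -0.4444]
  T[1,:] = [-0.1613 +0.0000 +0.2742 +0.6129 -0.6129]
  T[2,:] = [+0.6000 -0.2800 +0.0000 +0.5200 +0.2400]
  T[3,:] = [+0.2174 +0.3478 -0.7609 +0.0000 -0.3478]
  T[4,:] = [-0.3478 -0.7826 -0.2609 -0.2609 +0.0000]
|eigenvalues of T|: 1.1375, 0.7395, 0.6401, 0.6401, 0.1338.
spectral radius ρ = 1.1375; 1.1375 > 1 ⇒ diverges.

no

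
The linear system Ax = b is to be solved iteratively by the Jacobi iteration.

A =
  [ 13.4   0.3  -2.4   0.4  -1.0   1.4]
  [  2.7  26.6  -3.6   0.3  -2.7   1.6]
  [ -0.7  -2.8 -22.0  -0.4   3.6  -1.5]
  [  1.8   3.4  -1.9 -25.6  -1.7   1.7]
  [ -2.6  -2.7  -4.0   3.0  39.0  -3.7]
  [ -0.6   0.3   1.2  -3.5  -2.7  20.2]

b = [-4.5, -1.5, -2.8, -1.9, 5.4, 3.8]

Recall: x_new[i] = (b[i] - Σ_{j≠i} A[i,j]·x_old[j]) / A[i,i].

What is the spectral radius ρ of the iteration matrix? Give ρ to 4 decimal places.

0.2341

Let D = diag(13.4, 26.6, -22, -25.6, 39, 20.2); L, U the strict triangles.
T_J = -D⁻¹(L+U): T[5,2] = -(1.2)/(20.2) = -0.0594; T[5,5] = 0.
  T[0,:] = [+0.0000 -0.0224 +0.1791 -0.0299 +0.0746 -0.1045]
  T[1,:] = [-0.1015 +0.0000 +0.1353 -0.0113 +0.1015 -0.0602]
  T[2,:] = [-0.0318 -0.1273 +0.0000 -0.0182 +0.1636 -0.0682]
  T[3,:] = [+0.0703 +0.1328 -0.0742 +0.0000 -0.0664 +0.0664]
  T[4,:] = [+0.0667 +0.0692 +0.1026 -0.0769 +0.0000 +0.0949]
  T[5,:] = [+0.0297 -0.0149 -0.0594 +0.1733 +0.1337 +0.0000]
eigenvalue magnitudes: 0.2341, 0.1397, 0.1397, 0.1367, 0.1367, 0.1195.
spectral radius ρ = 0.2341; 0.2341 < 1, so it converges for any x₀.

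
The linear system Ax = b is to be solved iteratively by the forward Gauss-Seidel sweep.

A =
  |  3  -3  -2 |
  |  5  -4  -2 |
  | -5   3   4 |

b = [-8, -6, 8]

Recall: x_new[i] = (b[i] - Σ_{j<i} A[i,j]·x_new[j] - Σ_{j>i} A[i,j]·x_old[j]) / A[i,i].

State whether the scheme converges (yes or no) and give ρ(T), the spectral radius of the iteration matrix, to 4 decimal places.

Diagonal D = diag(3, -4, 4); L, U strict lower/upper.
GS T = -(D+L)⁻¹U: row 0 first, T[0,1] = -(-3)/(3) = +1.0000; later rows by forward substitution.
  T[0,:] = [+0.0000  +1.0000  +0.6667]
  T[1,:] = [+0.0000  +1.2500  +0.3333]
  T[2,:] = [+0.0000  +0.3125  +0.5833]
|eigenvalues of T|: 1.3806, 0.4527, 0.0000.
ρ = 1.3806; 1.3806 > 1: divergent.

no, ρ = 1.3806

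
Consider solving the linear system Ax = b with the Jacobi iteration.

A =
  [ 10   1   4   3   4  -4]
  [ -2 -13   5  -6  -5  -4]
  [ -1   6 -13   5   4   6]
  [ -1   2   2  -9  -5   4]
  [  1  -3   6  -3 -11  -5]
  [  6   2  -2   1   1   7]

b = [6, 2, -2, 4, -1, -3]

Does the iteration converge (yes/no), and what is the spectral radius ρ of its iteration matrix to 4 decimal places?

Write A = D+L+U with D = diag(10, -13, -13, -9, -11, 7).
Jacobi: T = -D⁻¹(L+U), T[0,5] = -(-4)/(10) = +0.4000; T[0,0] = 0.
  T[0,:] = [+0.0000, -0.1000, -0.4000, -0.3000, -0.4000, +0.4000]
  T[1,:] = [-0.1538, +0.0000, +0.3846, -0.4615, -0.3846, -0.3077]
  T[2,:] = [-0.0769, +0.4615, +0.0000, +0.3846, +0.3077, +0.4615]
  T[3,:] = [-0.1111, +0.2222, +0.2222, +0.0000, -0.5556, +0.4444]
  T[4,:] = [+0.0909, -0.2727, +0.5455, -0.2727, +0.0000, -0.4545]
  T[5,:] = [-0.8571, -0.2857, +0.2857, -0.1429, -0.1429, +0.0000]
|λ(T)| sorted: 1.1372, 0.6774, 0.6774, 0.6237, 0.3945, 0.2656.
spectral radius ρ = 1.1372; 1.1372 > 1: divergent.

no, ρ = 1.1372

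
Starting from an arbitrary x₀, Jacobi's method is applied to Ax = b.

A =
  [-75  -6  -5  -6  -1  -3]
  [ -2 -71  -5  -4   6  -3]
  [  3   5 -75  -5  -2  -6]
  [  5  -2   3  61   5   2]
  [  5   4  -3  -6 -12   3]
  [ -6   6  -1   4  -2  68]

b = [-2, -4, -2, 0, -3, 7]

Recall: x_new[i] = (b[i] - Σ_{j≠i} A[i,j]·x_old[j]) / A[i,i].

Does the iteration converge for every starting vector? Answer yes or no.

Split A = D + L + U, D = diag(-75, -71, -75, 61, -12, 68).
Jacobi: T = -D⁻¹(L+U), T[2,5] = -(-6)/(-75) = -0.0800; T[2,2] = 0.
  T[0,:] = [+0.0000 -0.0800 -0.0667 -0.0800 -0.0133 -0.0400]
  T[1,:] = [-0.0282 +0.0000 -0.0704 -0.0563 +0.0845 -0.0423]
  T[2,:] = [+0.0400 +0.0667 +0.0000 -0.0667 -0.0267 -0.0800]
  T[3,:] = [-0.0820 +0.0328 -0.0492 +0.0000 -0.0820 -0.0328]
  T[4,:] = [+0.4167 +0.3333 -0.2500 -0.5000 +0.0000 +0.2500]
  T[5,:] = [+0.0882 -0.0882 +0.0147 -0.0588 +0.0294 +0.0000]
|roots of det(T-λI)|: 0.2770, 0.1960, 0.1960, 0.1167, 0.0200, 0.0200.
ρ = 0.2770; 0.2770 < 1, so it converges for any x₀.

yes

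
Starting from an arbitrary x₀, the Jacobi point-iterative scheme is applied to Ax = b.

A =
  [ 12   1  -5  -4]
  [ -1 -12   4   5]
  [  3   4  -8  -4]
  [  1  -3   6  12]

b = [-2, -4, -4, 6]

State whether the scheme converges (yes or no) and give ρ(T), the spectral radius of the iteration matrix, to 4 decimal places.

yes, ρ = 0.9479

Diagonal D = diag(12, -12, -8, 12); L, U strict lower/upper.
Jacobi: T = -D⁻¹(L+U), T[1,3] = -(5)/(-12) = +0.4167; T[1,1] = 0.
  T[0,:] = [+0.0000  -0.0833  +0.4167  +0.3333]
  T[1,:] = [-0.0833  +0.0000  +0.3333  +0.4167]
  T[2,:] = [+0.3750  +0.5000  +0.0000  -0.5000]
  T[3,:] = [-0.0833  +0.2500  -0.5000  +0.0000]
|λ(T)| sorted: 0.9479, 0.4615, 0.4615, 0.0319.
ρ(T) = max|λ| = 0.9479; 0.9479 < 1 ⇒ converges.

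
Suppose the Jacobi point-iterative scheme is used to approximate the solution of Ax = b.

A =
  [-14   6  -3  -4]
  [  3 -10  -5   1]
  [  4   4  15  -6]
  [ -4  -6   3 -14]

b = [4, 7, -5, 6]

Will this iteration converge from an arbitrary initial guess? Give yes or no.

yes

A = D + L + U where D = diag(-14, -10, 15, -14).
T_J = -D⁻¹(L+U): T[2,3] = -(-6)/(15) = +0.4000; T[2,2] = 0.
  T[0,:] = [+0.0000, +0.4286, -0.2143, -0.2857]
  T[1,:] = [+0.3000, +0.0000, -0.5000, +0.1000]
  T[2,:] = [-0.2667, -0.2667, +0.0000, +0.4000]
  T[3,:] = [-0.2857, -0.4286, +0.2143, +0.0000]
moduli |λ_i(T)| = 0.8620, 0.3671, 0.3671, 0.2857.
spectral radius ρ = 0.8620; 0.8620 < 1, so it converges for any x₀.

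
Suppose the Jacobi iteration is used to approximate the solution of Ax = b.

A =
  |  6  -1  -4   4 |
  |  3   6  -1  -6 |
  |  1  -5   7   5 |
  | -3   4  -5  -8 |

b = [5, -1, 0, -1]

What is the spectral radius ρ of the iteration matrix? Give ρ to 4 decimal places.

1.2185

Write A = D+L+U with D = diag(6, 6, 7, -8).
Jacobi: T = -D⁻¹(L+U), T[2,1] = -(-5)/(7) = +0.7143; T[2,2] = 0.
  T[0,:] = [+0.0000, +0.1667, +0.6667, -0.6667]
  T[1,:] = [-0.5000, +0.0000, +0.1667, +1.0000]
  T[2,:] = [-0.1429, +0.7143, +0.0000, -0.7143]
  T[3,:] = [-0.3750, +0.5000, -0.6250, +0.0000]
|eigenvalues of T|: 1.2185, 0.7662, 0.7662, 0.1720.
ρ(T) = max|λ| = 1.2185; 1.2185 > 1, so it fails to converge.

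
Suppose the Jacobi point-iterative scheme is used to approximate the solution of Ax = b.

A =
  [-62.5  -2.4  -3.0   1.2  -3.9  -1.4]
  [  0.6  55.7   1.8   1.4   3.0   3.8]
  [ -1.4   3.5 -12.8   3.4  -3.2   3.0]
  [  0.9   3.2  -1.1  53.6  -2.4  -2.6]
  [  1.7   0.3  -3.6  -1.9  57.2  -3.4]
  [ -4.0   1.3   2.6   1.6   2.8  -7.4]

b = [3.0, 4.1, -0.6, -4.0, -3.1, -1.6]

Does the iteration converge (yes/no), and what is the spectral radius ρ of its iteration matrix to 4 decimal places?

Split A = D + L + U, D = diag(-62.5, 55.7, -12.8, 53.6, 57.2, -7.4).
T_J = -D⁻¹(L+U): T[4,2] = -(-3.6)/(57.2) = +0.0629; T[4,4] = 0.
  T[0,:] = [+0.0000  -0.0384  -0.0480  +0.0192  -0.0624  -0.0224]
  T[1,:] = [-0.0108  +0.0000  -0.0323  -0.0251  -0.0539  -0.0682]
  T[2,:] = [-0.1094  +0.2734  +0.0000  +0.2656  -0.2500  +0.2344]
  T[3,:] = [-0.0168  -0.0597  +0.0205  +0.0000  +0.0448  +0.0485]
  T[4,:] = [-0.0297  -0.0052  +0.0629  +0.0332  +0.0000  +0.0594]
  T[5,:] = [-0.5405  +0.1757  +0.3514  +0.2162  +0.3784  +0.0000]
moduli |λ_i(T)| = 0.3507, 0.2840, 0.0898, 0.0751, 0.0751, 0.0569.
spectral radius ρ = 0.3507; 0.3507 < 1: convergent.

yes, ρ = 0.3507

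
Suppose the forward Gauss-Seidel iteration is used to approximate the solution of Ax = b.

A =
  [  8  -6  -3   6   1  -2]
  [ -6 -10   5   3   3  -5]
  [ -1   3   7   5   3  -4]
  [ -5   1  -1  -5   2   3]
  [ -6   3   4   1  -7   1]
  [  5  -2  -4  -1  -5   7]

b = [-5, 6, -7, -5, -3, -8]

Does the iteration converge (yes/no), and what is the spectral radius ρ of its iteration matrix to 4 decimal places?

no, ρ = 1.4201

A = D + L + U where D = diag(8, -10, 7, -5, -7, 7).
T_GS = -(D+L)⁻¹U: row 0 first, T[0,4] = -(1)/(8) = -0.1250; later rows by forward substitution.
  T[0,:] = [+0.0000, +0.7500, +0.3750, -0.7500, -0.1250, +0.2500]
  T[1,:] = [+0.0000, -0.4500, +0.2750, +0.7500, +0.3750, -0.6500]
  T[2,:] = [+0.0000, +0.3000, -0.0643, -1.1429, -0.6071, +0.8857]
  T[3,:] = [+0.0000, -0.9000, -0.3071, +1.1286, +0.7214, +0.0429]
  T[4,:] = [+0.0000, -0.7929, -0.2842, +0.4724, +0.0240, +0.1622]
  T[5,:] = [+0.0000, -1.1878, -0.4729, +0.5956, -0.0303, +0.2638]
|λ(T)| sorted: 1.4201, 0.8070, 0.5136, 0.5136, 0.0362, 0.0000.
ρ(T) = max|λ| = 1.4201; 1.4201 > 1 ⇒ diverges.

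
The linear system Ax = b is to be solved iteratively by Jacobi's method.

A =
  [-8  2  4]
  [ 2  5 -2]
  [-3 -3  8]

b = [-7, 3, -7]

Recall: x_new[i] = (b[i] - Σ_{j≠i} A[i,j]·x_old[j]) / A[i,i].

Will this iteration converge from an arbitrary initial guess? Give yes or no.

yes

Let D = diag(-8, 5, 8); L, U the strict triangles.
Jacobi T = -D⁻¹(L+U): T[0,1] = -(2)/(-8) = +0.2500; T[0,0] = 0.
  T[0,:] = [+0.0000 +0.2500 +0.5000]
  T[1,:] = [-0.4000 +0.0000 +0.4000]
  T[2,:] = [+0.3750 +0.3750 +0.0000]
|λ(T)| sorted: 0.5526, 0.3684, 0.1842.
ρ(T) = max|λ| = 0.5526; 0.5526 < 1 ⇒ converges.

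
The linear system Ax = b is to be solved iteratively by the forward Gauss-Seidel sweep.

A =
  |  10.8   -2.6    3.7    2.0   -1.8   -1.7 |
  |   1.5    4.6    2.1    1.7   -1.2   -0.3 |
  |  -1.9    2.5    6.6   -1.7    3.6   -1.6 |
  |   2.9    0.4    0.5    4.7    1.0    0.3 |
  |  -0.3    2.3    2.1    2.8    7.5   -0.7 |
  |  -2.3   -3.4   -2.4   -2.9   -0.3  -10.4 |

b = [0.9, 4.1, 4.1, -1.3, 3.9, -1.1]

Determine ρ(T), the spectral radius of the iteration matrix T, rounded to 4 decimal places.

0.5304

A = D + L + U where D = diag(10.8, 4.6, 6.6, 4.7, 7.5, -10.4).
T_GS = -(D+L)⁻¹U: row 0 first, T[0,1] = -(-2.6)/(10.8) = +0.2407; later rows by forward substitution.
  T[0,:] = [+0.0000 +0.2407 -0.3426 -0.1852 +0.1667 +0.1574]
  T[1,:] = [+0.0000 -0.0785 -0.3448 -0.3092 +0.2065 +0.0139]
  T[2,:] = [+0.0000 +0.0990 +0.0320 +0.3214 -0.5757 +0.2825]
  T[3,:] = [+0.0000 -0.1524 +0.2373 +0.1064 -0.2719 -0.1922]
  T[4,:] = [+0.0000 +0.0629 -0.0055 -0.0423 +0.2061 +0.0880]
  T[5,:] = [+0.0000 -0.0097 +0.1151 +0.0394 +0.0984 -0.0535]
|eigenvalues of T|: 0.5304, 0.2125, 0.2125, 0.1212, 0.0429, 0.0000.
ρ(T) = max|λ| = 0.5304; 0.5304 < 1 ⇒ converges.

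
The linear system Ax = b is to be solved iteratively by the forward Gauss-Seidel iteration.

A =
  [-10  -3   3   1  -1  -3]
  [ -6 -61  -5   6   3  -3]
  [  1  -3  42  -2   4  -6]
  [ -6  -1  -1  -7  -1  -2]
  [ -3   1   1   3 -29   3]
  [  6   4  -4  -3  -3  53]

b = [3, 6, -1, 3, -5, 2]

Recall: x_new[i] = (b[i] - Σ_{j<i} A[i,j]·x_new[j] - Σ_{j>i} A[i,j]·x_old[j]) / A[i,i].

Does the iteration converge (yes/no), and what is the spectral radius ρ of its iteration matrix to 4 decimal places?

yes, ρ = 0.1806

Diagonal D = diag(-10, -61, 42, -7, -29, 53); L, U strict lower/upper.
T_GS = -(D+L)⁻¹U: row 0 first, T[0,5] = -(-3)/(-10) = -0.3000; later rows by forward substitution.
  T[0,:] = [+0.0000, -0.3000, +0.3000, +0.1000, -0.1000, -0.3000]
  T[1,:] = [+0.0000, +0.0295, -0.1115, +0.0885, +0.0590, -0.0197]
  T[2,:] = [+0.0000, +0.0093, -0.0151, +0.0516, -0.0886, +0.1486]
  T[3,:] = [+0.0000, +0.2516, -0.2391, -0.1057, -0.0529, -0.0470]
  T[4,:] = [+0.0000, +0.0584, -0.0601, -0.0165, +0.0038, +0.1341]
  T[5,:] = [+0.0000, +0.0500, -0.0436, -0.0210, -0.0026, +0.0516]
|λ(T)| sorted: 0.1806, 0.1071, 0.0692, 0.0692, 0.0212, 0.0000.
spectral radius ρ = 0.1806; 0.1806 < 1: convergent.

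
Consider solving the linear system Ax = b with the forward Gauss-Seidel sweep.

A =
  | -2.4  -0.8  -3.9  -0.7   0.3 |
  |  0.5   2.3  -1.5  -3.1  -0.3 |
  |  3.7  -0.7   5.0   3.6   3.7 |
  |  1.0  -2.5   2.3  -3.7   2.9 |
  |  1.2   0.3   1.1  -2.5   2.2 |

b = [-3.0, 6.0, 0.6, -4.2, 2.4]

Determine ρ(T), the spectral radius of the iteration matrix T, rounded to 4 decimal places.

Let D = diag(-2.4, 2.3, 5, -3.7, 2.2); L, U the strict triangles.
GS T = -(D+L)⁻¹U: row 0 first, T[0,1] = -(-0.8)/(-2.4) = -0.3333; later rows by forward substitution.
  T[0,:] = [+0.0000  -0.3333  -1.6250  -0.2917  +0.1250]
  T[1,:] = [+0.0000  +0.0725  +1.0054  +1.4112  +0.1033]
  T[2,:] = [+0.0000  +0.2568  +1.3433  -0.3066  -0.8180]
  T[3,:] = [+0.0000  +0.0206  -0.2835  -1.2229  +0.2393]
  T[4,:] = [+0.0000  +0.0669  -0.2446  -1.2698  +0.5987]
|λ(T)| sorted: 1.5825, 1.2114, 0.4913, 0.0710, 0.0000.
ρ = 1.5825; 1.5825 > 1, so it fails to converge.

1.5825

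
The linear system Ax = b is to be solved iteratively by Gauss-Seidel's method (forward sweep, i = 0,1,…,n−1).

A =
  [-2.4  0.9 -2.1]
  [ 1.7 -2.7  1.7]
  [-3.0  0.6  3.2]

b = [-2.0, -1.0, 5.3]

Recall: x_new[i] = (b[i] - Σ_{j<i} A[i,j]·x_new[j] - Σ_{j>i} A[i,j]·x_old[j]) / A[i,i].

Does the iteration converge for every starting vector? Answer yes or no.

yes

Write A = D+L+U with D = diag(-2.4, -2.7, 3.2).
Gauss-Seidel: T = -(D+L)⁻¹U, row 0 first, T[0,2] = -(-2.1)/(-2.4) = -0.8750; later rows by forward substitution.
  T[0,:] = [+0.0000, +0.3750, -0.8750]
  T[1,:] = [+0.0000, +0.2361, +0.0787]
  T[2,:] = [+0.0000, +0.3073, -0.8351]
moduli |λ_i(T)| = 0.8572, 0.2582, 0.0000.
ρ(T) = max|λ| = 0.8572; 0.8572 < 1: convergent.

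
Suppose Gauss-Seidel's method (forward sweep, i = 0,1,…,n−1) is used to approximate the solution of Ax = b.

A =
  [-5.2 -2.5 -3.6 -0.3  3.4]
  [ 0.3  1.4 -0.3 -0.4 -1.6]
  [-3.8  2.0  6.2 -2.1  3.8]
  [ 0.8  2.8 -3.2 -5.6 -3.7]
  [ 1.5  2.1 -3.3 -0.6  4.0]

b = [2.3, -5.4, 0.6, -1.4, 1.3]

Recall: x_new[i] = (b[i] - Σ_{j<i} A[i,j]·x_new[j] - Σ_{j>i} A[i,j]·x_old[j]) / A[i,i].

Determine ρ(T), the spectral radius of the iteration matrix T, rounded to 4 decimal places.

A = D + L + U where D = diag(-5.2, 1.4, 6.2, -5.6, 4).
Gauss-Seidel: T = -(D+L)⁻¹U, row 0 first, T[0,2] = -(-3.6)/(-5.2) = -0.6923; later rows by forward substitution.
  T[0,:] = [+0.0000  -0.4808  -0.6923  -0.0577  +0.6538]
  T[1,:] = [+0.0000  +0.1030  +0.3626  +0.2981  +1.0027]
  T[2,:] = [+0.0000  -0.3279  -0.5413  +0.2072  -0.5356]
  T[3,:] = [+0.0000  +0.1702  +0.3917  +0.0224  +0.2401]
  T[4,:] = [+0.0000  -0.1188  -0.3186  +0.0394  -1.1775]
eigenvalue magnitudes: 1.2317, 0.5559, 0.1124, 0.1124, 0.0000.
ρ(T) = max|λ| = 1.2317; 1.2317 > 1: divergent.

1.2317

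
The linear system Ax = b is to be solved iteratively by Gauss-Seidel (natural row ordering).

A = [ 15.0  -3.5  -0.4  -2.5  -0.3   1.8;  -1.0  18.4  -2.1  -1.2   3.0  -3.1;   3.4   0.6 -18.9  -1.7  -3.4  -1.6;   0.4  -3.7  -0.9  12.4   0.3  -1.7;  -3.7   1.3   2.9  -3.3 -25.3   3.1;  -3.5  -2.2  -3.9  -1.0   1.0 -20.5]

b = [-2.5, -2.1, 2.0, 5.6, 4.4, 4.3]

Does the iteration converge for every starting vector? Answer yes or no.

yes

Split A = D + L + U, D = diag(15, 18.4, -18.9, 12.4, -25.3, -20.5).
Gauss-Seidel: T = -(D+L)⁻¹U, row 0 first, T[0,3] = -(-2.5)/(15) = +0.1667; later rows by forward substitution.
  T[0,:] = [+0.0000, +0.2333, +0.0267, +0.1667, +0.0200, -0.1200]
  T[1,:] = [+0.0000, +0.0127, +0.1156, +0.0743, -0.1620, +0.1620]
  T[2,:] = [+0.0000, +0.0424, +0.0085, -0.0576, -0.1814, -0.1011]
  T[3,:] = [+0.0000, -0.0007, +0.0342, +0.0126, -0.0863, +0.1820]
  T[4,:] = [+0.0000, -0.0285, -0.0015, -0.0288, -0.0208, +0.1131]
  T[5,:] = [+0.0000, -0.0506, -0.0203, -0.0275, +0.0517, +0.0190]
|roots of det(T-λI)|: 0.1598, 0.1093, 0.1093, 0.0741, 0.0086, 0.0000.
spectral radius ρ = 0.1598; 0.1598 < 1: convergent.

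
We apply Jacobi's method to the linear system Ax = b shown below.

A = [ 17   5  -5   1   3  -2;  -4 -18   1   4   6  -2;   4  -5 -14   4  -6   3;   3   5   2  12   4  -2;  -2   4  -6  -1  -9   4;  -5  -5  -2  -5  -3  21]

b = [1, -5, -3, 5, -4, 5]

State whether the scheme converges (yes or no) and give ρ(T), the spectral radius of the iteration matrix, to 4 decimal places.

yes, ρ = 0.9161

A = D + L + U where D = diag(17, -18, -14, 12, -9, 21).
T_J = -D⁻¹(L+U): T[1,0] = -(-4)/(-18) = -0.2222; T[1,1] = 0.
  T[0,:] = [+0.0000 -0.2941 +0.2941 -0.0588 -0.1765 +0.1176]
  T[1,:] = [-0.2222 +0.0000 +0.0556 +0.2222 +0.3333 -0.1111]
  T[2,:] = [+0.2857 -0.3571 +0.0000 +0.2857 -0.4286 +0.2143]
  T[3,:] = [-0.2500 -0.4167 -0.1667 +0.0000 -0.3333 +0.1667]
  T[4,:] = [-0.2222 +0.4444 -0.6667 -0.1111 +0.0000 +0.4444]
  T[5,:] = [+0.2381 +0.2381 +0.0952 +0.2381 +0.1429 +0.0000]
|roots of det(T-λI)|: 0.9161, 0.4964, 0.4964, 0.2089, 0.2089, 0.1454.
ρ = 0.9161; 0.9161 < 1: convergent.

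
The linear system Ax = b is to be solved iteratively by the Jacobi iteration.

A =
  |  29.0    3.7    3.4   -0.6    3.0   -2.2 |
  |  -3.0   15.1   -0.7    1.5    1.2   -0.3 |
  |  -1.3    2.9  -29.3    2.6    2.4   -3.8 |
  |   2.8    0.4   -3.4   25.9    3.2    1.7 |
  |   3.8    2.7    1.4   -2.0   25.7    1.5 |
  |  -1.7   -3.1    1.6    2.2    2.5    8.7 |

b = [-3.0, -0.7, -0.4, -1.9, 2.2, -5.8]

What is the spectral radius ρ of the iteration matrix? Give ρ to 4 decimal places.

Diagonal D = diag(29, 15.1, -29.3, 25.9, 25.7, 8.7); L, U strict lower/upper.
T_J = -D⁻¹(L+U): T[3,2] = -(-3.4)/(25.9) = +0.1313; T[3,3] = 0.
  T[0,:] = [+0.0000 -0.1276 -0.1172 +0.0207 -0.1034 +0.0759]
  T[1,:] = [+0.1987 +0.0000 +0.0464 -0.0993 -0.0795 +0.0199]
  T[2,:] = [-0.0444 +0.0990 +0.0000 +0.0887 +0.0819 -0.1297]
  T[3,:] = [-0.1081 -0.0154 +0.1313 +0.0000 -0.1236 -0.0656]
  T[4,:] = [-0.1479 -0.1051 -0.0545 +0.0778 +0.0000 -0.0584]
  T[5,:] = [+0.1954 +0.3563 -0.1839 -0.2529 -0.2874 +0.0000]
|roots of det(T-λI)|: 0.4008, 0.1936, 0.1936, 0.1927, 0.1829, 0.0636.
spectral radius ρ = 0.4008; 0.4008 < 1: convergent.

0.4008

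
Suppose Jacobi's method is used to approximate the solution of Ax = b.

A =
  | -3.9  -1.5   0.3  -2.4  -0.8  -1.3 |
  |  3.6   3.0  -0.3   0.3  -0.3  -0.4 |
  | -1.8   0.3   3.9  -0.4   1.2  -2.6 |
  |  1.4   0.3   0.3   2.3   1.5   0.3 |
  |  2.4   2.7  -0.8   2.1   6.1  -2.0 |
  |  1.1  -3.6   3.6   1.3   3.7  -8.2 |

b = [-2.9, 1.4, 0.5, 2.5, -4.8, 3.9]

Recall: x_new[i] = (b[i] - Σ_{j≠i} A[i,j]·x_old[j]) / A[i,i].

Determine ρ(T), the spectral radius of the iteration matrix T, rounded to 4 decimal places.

1.2236

Diagonal D = diag(-3.9, 3, 3.9, 2.3, 6.1, -8.2); L, U strict lower/upper.
T_J = -D⁻¹(L+U): T[0,3] = -(-2.4)/(-3.9) = -0.6154; T[0,0] = 0.
  T[0,:] = [+0.0000  -0.3846  +0.0769  -0.6154  -0.2051  -0.3333]
  T[1,:] = [-1.2000  +0.0000  +0.1000  -0.1000  +0.1000  +0.1333]
  T[2,:] = [+0.4615  -0.0769  +0.0000  +0.1026  -0.3077  +0.6667]
  T[3,:] = [-0.6087  -0.1304  -0.1304  +0.0000  -0.6522  -0.1304]
  T[4,:] = [-0.3934  -0.4426  +0.1311  -0.3443  +0.0000  +0.3279]
  T[5,:] = [+0.1341  -0.4390  +0.4390  +0.1585  +0.4512  +0.0000]
|λ(T)| sorted: 1.2236, 0.8484, 0.7447, 0.7036, 0.7036, 0.1163.
spectral radius ρ = 1.2236; 1.2236 > 1 ⇒ diverges.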